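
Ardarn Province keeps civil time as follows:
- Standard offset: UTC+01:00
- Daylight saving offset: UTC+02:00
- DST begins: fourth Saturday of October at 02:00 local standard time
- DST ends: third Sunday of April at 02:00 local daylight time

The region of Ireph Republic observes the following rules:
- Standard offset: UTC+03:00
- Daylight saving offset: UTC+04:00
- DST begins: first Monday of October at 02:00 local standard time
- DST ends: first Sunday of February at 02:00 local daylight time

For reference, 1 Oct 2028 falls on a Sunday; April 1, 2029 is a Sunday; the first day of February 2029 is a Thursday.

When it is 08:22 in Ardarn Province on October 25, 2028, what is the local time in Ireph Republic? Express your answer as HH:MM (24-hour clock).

1 October 2028 is a Sunday, so the first Saturday is October 7 and the fourth is October 28.
1 April 2029 is a Sunday, so the first Sunday is April 1 and the third is April 15.
Daylight saving runs 28 October 2028 – 15 April 2029; October 25, 2028 is outside that window, so Ardarn Province is on standard time at UTC+01:00.
08:22 Ardarn Province − 1h = 07:22 UTC.
1 October 2028 is a Sunday, so the first Monday is October 2.
1 February 2029 is a Thursday, so the first Sunday is February 4.
At the standard offset (UTC+03:00), 07:22 UTC + 3h = 10:22 Ireph Republic standard time.
Daylight saving runs 2 October 2028 – 4 February 2029; the standard-time date in Ireph Republic, October 25, 2028, is inside that window, so Ireph Republic is at UTC+04:00.
07:22 UTC + 4h = 11:22 Ireph Republic.

11:22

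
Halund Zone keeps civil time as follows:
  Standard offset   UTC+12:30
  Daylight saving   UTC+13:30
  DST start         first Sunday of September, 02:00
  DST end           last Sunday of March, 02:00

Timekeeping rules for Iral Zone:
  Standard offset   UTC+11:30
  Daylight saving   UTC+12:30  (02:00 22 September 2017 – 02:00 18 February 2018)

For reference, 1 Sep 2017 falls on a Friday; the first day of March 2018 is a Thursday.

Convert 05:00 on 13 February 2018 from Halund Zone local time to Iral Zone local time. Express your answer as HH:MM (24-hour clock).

04:00

1 September 2017 is a Friday, so the first Sunday is September 3.
1 March 2018 is a Thursday, so Sundays fall on 4, 11, 18, 25; the last is March 25.
13 February 2018 lies within the daylight-saving period (3 September 2017 – 25 March 2018), so Halund Zone is on daylight time, UTC+13:30.
05:00 Halund Zone − 13h30m = 15:30 UTC (rolling into the previous day, 12 February 2018).
At the standard offset (UTC+11:30), 15:30 UTC + 11h30m = 03:00 Iral Zone standard time (rolling into the next day, 13 February 2018).
The standard-time date in Iral Zone, 13 February 2018, falls between 22 September 2017 and 18 February 2018, so daylight saving is in effect and Iral Zone is at UTC+12:30.
15:30 UTC + 12h30m = 04:00 Iral Zone (rolling into the next day, 13 February 2018).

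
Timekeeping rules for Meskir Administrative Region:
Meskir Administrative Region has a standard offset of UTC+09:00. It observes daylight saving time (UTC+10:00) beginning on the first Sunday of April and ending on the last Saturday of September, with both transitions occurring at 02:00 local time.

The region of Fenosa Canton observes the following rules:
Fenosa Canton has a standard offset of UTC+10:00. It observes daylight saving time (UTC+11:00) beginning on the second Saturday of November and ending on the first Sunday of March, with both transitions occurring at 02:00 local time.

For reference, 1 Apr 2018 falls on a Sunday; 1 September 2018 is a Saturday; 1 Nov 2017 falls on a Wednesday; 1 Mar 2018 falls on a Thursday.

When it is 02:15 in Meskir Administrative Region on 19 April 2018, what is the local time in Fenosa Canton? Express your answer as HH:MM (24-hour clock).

1 April 2018 is a Sunday, so the first Sunday is April 1.
1 September 2018 is a Saturday, so Saturdays fall on 1, 8, 15, 22, 29; the last is September 29.
19 April 2018 lies within the daylight-saving period (1 April – 29 September), so Meskir Administrative Region is on daylight time, UTC+10:00.
02:15 Meskir Administrative Region − 10h = 16:15 UTC (rolling into the previous day, 18 April 2018).
1 November 2017 is a Wednesday, so the first Saturday is November 4 and the second is November 11.
1 March 2018 is a Thursday, so the first Sunday is March 4.
At the standard offset (UTC+10:00), 16:15 UTC + 10h = 02:15 Fenosa Canton standard time (rolling into the next day, 19 April 2018).
Daylight saving runs 11 November 2017 – 4 March 2018; the standard-time date in Fenosa Canton, 19 April 2018, is outside that window, so Fenosa Canton is on standard time at UTC+10:00.
16:15 UTC + 10h = 02:15 Fenosa Canton (rolling into the next day, 19 April 2018).

02:15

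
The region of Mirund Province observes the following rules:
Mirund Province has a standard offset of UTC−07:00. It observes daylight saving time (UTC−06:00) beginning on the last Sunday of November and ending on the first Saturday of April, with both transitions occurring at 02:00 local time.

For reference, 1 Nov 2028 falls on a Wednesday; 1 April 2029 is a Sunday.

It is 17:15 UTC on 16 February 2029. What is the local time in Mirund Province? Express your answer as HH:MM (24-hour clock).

1 November 2028 is a Wednesday, so Sundays fall on 5, 12, 19, 26; the last is November 26.
1 April 2029 is a Sunday, so the first Saturday is April 7.
At the standard offset (UTC−07:00), 17:15 UTC − 7h = 10:15 Mirund Province standard time.
The standard-time date in Mirund Province, 16 February 2029, lies within the daylight-saving period (26 November 2028 – 7 April 2029), so Mirund Province is on daylight time, UTC−06:00.
17:15 UTC − 6h = 11:15 local.

11:15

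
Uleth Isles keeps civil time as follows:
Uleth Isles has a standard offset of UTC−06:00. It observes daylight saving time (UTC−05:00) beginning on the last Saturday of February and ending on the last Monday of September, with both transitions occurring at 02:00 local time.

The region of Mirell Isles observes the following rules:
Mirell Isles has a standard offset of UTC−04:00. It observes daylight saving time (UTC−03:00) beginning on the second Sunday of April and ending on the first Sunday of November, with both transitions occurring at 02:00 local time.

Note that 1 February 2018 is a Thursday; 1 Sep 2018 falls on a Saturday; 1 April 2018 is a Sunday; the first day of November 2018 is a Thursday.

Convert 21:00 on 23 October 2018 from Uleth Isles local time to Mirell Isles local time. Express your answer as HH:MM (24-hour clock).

00:00

1 February 2018 is a Thursday, so Saturdays fall on 3, 10, 17, 24; the last is February 24.
1 September 2018 is a Saturday, so Mondays fall on 3, 10, 17, 24; the last is September 24.
23 October 2018 is outside the daylight-saving period (24 February – 24 September), so Uleth Isles is on standard time, UTC−06:00.
21:00 Uleth Isles + 6h = 03:00 UTC (rolling into the next day, 24 October 2018).
1 April 2018 is a Sunday, so the first Sunday is April 1 and the second is April 8.
1 November 2018 is a Thursday, so the first Sunday is November 4.
At the standard offset (UTC−04:00), 03:00 UTC − 4h = 23:00 Mirell Isles standard time (rolling into the previous day, 23 October 2018).
Daylight saving runs 8 April – 4 November; the standard-time date in Mirell Isles, 23 October 2018, is inside that window, so Mirell Isles is at UTC−03:00.
03:00 UTC − 3h = 00:00 Mirell Isles.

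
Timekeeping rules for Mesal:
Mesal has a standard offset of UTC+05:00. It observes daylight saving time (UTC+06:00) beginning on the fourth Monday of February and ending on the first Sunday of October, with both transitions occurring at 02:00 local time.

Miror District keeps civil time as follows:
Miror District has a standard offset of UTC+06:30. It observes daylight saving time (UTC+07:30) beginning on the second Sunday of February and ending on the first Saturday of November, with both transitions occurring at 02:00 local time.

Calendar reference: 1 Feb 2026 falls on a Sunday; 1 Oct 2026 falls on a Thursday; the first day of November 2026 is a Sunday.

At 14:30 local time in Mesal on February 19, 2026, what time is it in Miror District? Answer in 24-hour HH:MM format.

1 February 2026 is a Sunday, so the first Monday is February 2 and the fourth is February 23.
1 October 2026 is a Thursday, so the first Sunday is October 4.
February 19, 2026 does not fall between 23 February and 4 October, so daylight saving is not in effect and Mesal is at UTC+05:00.
14:30 Mesal − 5h = 09:30 UTC.
1 February 2026 is a Sunday, so the first Sunday is February 1 and the second is February 8.
1 November 2026 is a Sunday, so the first Saturday is November 7.
At the standard offset (UTC+06:30), 09:30 UTC + 6h30m = 16:00 Miror District standard time.
Daylight saving runs 8 February – 7 November; the standard-time date in Miror District, February 19, 2026, is inside that window, so Miror District is at UTC+07:30.
09:30 UTC + 7h30m = 17:00 Miror District.

17:00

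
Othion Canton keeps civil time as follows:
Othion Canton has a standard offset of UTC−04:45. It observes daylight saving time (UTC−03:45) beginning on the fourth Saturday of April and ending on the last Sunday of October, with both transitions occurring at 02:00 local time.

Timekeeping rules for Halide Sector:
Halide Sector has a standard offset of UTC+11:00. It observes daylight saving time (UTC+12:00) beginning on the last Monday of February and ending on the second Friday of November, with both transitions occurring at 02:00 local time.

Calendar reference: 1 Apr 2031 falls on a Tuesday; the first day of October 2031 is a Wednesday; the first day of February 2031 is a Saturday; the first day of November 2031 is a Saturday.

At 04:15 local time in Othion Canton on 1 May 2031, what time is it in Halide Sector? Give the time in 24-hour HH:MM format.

1 April 2031 is a Tuesday, so the first Saturday is April 5 and the fourth is April 26.
1 October 2031 is a Wednesday, so Sundays fall on 5, 12, 19, 26; the last is October 26.
Daylight saving runs 26 April – 26 October; 1 May 2031 is inside that window, so Othion Canton is at UTC−03:45.
04:15 Othion Canton + 3h45m = 08:00 UTC.
1 February 2031 is a Saturday, so Mondays fall on 3, 10, 17, 24; the last is February 24.
1 November 2031 is a Saturday, so the first Friday is November 7 and the second is November 14.
At the standard offset (UTC+11:00), 08:00 UTC + 11h = 19:00 Halide Sector standard time.
The standard-time date in Halide Sector, 1 May 2031, falls between 24 February and 14 November, so daylight saving is in effect and Halide Sector is at UTC+12:00.
08:00 UTC + 12h = 20:00 Halide Sector.

20:00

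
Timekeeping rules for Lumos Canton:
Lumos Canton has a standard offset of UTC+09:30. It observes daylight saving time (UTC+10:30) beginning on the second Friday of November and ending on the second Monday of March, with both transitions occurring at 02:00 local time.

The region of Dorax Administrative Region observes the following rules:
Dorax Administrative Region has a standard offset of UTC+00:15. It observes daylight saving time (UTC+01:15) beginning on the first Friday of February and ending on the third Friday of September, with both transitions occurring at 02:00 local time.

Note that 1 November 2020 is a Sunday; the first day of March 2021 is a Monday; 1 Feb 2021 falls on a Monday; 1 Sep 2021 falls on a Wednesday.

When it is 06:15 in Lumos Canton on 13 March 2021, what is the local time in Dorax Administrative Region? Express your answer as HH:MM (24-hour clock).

1 November 2020 is a Sunday, so the first Friday is November 6 and the second is November 13.
1 March 2021 is a Monday, so the first Monday is March 1 and the second is March 8.
Daylight saving runs 13 November 2020 – 8 March 2021; 13 March 2021 is outside that window, so Lumos Canton is on standard time at UTC+09:30.
06:15 Lumos Canton − 9h30m = 20:45 UTC (rolling into the previous day, 12 March 2021).
1 February 2021 is a Monday, so the first Friday is February 5.
1 September 2021 is a Wednesday, so the first Friday is September 3 and the third is September 17.
At the standard offset (UTC+00:15), 20:45 UTC + 0h15m = 21:00 Dorax Administrative Region standard time.
The standard-time date in Dorax Administrative Region, 12 March 2021, lies within the daylight-saving period (5 February – 17 September), so Dorax Administrative Region is on daylight time, UTC+01:15.
20:45 UTC + 1h15m = 22:00 Dorax Administrative Region.

22:00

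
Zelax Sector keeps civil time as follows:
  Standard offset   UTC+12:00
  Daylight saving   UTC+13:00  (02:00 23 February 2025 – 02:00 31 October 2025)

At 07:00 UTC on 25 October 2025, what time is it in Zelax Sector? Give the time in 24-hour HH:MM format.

20:00

At the standard offset (UTC+12:00), 07:00 UTC + 12h = 19:00 Zelax Sector standard time.
Daylight saving runs 23 February – 31 October; the standard-time date in Zelax Sector, 25 October 2025, is inside that window, so Zelax Sector is at UTC+13:00.
07:00 UTC + 13h = 20:00 local.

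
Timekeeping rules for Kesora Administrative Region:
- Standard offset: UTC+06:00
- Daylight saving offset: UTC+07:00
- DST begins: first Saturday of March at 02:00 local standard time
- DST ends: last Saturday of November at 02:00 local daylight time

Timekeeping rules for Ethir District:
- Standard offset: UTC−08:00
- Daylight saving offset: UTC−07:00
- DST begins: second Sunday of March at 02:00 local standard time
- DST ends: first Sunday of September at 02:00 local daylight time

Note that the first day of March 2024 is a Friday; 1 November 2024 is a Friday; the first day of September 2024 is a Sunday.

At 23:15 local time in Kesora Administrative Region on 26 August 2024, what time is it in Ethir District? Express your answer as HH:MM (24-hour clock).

1 March 2024 is a Friday, so the first Saturday is March 2.
1 November 2024 is a Friday, so Saturdays fall on 2, 9, 16, 23, 30; the last is November 30.
Daylight saving runs 2 March – 30 November; 26 August 2024 is inside that window, so Kesora Administrative Region is at UTC+07:00.
23:15 Kesora Administrative Region − 7h = 16:15 UTC.
1 March 2024 is a Friday, so the first Sunday is March 3 and the second is March 10.
1 September 2024 is a Sunday, so the first Sunday is September 1.
At the standard offset (UTC−08:00), 16:15 UTC − 8h = 08:15 Ethir District standard time.
Daylight saving runs 10 March – 1 September; the standard-time date in Ethir District, 26 August 2024, is inside that window, so Ethir District is at UTC−07:00.
16:15 UTC − 7h = 09:15 Ethir District.

09:15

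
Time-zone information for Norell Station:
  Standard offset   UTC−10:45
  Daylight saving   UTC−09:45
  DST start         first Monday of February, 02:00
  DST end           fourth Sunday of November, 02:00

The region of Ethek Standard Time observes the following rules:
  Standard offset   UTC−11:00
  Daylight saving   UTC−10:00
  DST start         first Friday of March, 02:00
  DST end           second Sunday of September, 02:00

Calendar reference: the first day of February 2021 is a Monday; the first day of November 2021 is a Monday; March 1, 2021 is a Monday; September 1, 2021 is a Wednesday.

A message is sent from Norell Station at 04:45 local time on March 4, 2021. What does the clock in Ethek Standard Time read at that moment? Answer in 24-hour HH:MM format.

1 February 2021 is a Monday, so the first Monday is February 1.
1 November 2021 is a Monday, so the first Sunday is November 7 and the fourth is November 28.
March 4, 2021 falls between 1 February and 28 November, so daylight saving is in effect and Norell Station is at UTC−09:45.
04:45 Norell Station + 9h45m = 14:30 UTC.
1 March 2021 is a Monday, so the first Friday is March 5.
1 September 2021 is a Wednesday, so the first Sunday is September 5 and the second is September 12.
At the standard offset (UTC−11:00), 14:30 UTC − 11h = 03:30 Ethek Standard Time standard time.
Daylight saving runs 5 March – 12 September; the standard-time date in Ethek Standard Time, March 4, 2021, is outside that window, so Ethek Standard Time is on standard time at UTC−11:00.
14:30 UTC − 11h = 03:30 Ethek Standard Time.

03:30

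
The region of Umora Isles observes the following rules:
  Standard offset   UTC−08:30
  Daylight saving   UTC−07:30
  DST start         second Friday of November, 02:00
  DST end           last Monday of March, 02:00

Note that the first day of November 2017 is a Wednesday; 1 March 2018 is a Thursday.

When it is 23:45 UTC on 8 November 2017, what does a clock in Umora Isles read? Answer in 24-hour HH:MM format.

1 November 2017 is a Wednesday, so the first Friday is November 3 and the second is November 10.
1 March 2018 is a Thursday, so Mondays fall on 5, 12, 19, 26; the last is March 26.
At the standard offset (UTC−08:30), 23:45 UTC − 8h30m = 15:15 Umora Isles standard time.
The standard-time date in Umora Isles, 8 November 2017, is outside the daylight-saving period (10 November 2017 – 26 March 2018), so Umora Isles is on standard time, UTC−08:30.
23:45 UTC − 8h30m = 15:15 local.

15:15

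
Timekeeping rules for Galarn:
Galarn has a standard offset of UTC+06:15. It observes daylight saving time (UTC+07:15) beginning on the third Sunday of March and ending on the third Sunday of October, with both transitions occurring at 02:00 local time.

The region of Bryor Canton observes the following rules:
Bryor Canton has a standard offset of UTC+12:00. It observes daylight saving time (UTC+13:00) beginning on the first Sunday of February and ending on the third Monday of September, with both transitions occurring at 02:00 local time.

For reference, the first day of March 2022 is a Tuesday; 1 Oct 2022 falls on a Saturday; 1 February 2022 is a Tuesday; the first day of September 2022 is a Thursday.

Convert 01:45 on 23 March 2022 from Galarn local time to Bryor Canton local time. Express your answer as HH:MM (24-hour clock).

07:30

1 March 2022 is a Tuesday, so the first Sunday is March 6 and the third is March 20.
1 October 2022 is a Saturday, so the first Sunday is October 2 and the third is October 16.
23 March 2022 lies within the daylight-saving period (20 March – 16 October), so Galarn is on daylight time, UTC+07:15.
01:45 Galarn − 7h15m = 18:30 UTC (rolling into the previous day, 22 March 2022).
1 February 2022 is a Tuesday, so the first Sunday is February 6.
1 September 2022 is a Thursday, so the first Monday is September 5 and the third is September 19.
At the standard offset (UTC+12:00), 18:30 UTC + 12h = 06:30 Bryor Canton standard time (rolling into the next day, 23 March 2022).
The standard-time date in Bryor Canton, 23 March 2022, lies within the daylight-saving period (6 February – 19 September), so Bryor Canton is on daylight time, UTC+13:00.
18:30 UTC + 13h = 07:30 Bryor Canton (rolling into the next day, 23 March 2022).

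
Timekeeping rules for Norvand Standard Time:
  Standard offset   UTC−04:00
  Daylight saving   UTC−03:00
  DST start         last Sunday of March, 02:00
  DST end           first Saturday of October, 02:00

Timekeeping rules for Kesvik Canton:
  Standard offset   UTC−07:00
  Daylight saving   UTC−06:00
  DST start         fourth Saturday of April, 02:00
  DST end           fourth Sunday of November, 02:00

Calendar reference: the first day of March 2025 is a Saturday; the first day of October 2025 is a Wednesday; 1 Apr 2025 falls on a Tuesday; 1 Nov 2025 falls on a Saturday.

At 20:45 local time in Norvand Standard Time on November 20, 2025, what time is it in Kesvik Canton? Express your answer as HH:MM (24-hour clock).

1 March 2025 is a Saturday, so Sundays fall on 2, 9, 16, 23, 30; the last is March 30.
1 October 2025 is a Wednesday, so the first Saturday is October 4.
Daylight saving runs 30 March – 4 October; November 20, 2025 is outside that window, so Norvand Standard Time is on standard time at UTC−04:00.
20:45 Norvand Standard Time + 4h = 00:45 UTC (rolling into the next day, 21 November 2025).
1 April 2025 is a Tuesday, so the first Saturday is April 5 and the fourth is April 26.
1 November 2025 is a Saturday, so the first Sunday is November 2 and the fourth is November 23.
At the standard offset (UTC−07:00), 00:45 UTC − 7h = 17:45 Kesvik Canton standard time (rolling into the previous day, 20 November 2025).
Daylight saving runs 26 April – 23 November; the standard-time date in Kesvik Canton, November 20, 2025, is inside that window, so Kesvik Canton is at UTC−06:00.
00:45 UTC − 6h = 18:45 Kesvik Canton (rolling into the previous day, 20 November 2025).

18:45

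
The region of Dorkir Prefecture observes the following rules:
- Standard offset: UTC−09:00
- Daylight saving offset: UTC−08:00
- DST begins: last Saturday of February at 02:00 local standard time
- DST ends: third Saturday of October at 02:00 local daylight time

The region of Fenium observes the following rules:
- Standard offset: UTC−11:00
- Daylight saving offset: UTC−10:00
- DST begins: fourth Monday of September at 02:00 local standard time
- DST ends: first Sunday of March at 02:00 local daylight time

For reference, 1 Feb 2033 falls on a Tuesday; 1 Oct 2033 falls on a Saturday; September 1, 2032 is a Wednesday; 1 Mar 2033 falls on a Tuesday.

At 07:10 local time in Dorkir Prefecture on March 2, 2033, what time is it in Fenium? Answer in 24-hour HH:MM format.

1 February 2033 is a Tuesday, so Saturdays fall on 5, 12, 19, 26; the last is February 26.
1 October 2033 is a Saturday, so the first Saturday is October 1 and the third is October 15.
March 2, 2033 lies within the daylight-saving period (26 February – 15 October), so Dorkir Prefecture is on daylight time, UTC−08:00.
07:10 Dorkir Prefecture + 8h = 15:10 UTC.
1 September 2032 is a Wednesday, so the first Monday is September 6 and the fourth is September 27.
1 March 2033 is a Tuesday, so the first Sunday is March 6.
At the standard offset (UTC−11:00), 15:10 UTC − 11h = 04:10 Fenium standard time.
The standard-time date in Fenium, March 2, 2033, lies within the daylight-saving period (27 September 2032 – 6 March 2033), so Fenium is on daylight time, UTC−10:00.
15:10 UTC − 10h = 05:10 Fenium.

05:10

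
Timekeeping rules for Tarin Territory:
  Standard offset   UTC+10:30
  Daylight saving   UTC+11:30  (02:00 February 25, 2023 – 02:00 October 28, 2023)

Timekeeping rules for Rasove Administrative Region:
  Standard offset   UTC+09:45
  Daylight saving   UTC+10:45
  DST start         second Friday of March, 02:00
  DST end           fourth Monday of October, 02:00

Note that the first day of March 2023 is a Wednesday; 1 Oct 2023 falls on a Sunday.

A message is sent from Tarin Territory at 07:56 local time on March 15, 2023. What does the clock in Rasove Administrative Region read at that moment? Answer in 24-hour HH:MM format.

07:11

March 15, 2023 falls between 25 February and 28 October, so daylight saving is in effect and Tarin Territory is at UTC+11:30.
07:56 Tarin Territory − 11h30m = 20:26 UTC (rolling into the previous day, 14 March 2023).
1 March 2023 is a Wednesday, so the first Friday is March 3 and the second is March 10.
1 October 2023 is a Sunday, so the first Monday is October 2 and the fourth is October 23.
At the standard offset (UTC+09:45), 20:26 UTC + 9h45m = 06:11 Rasove Administrative Region standard time (rolling into the next day, 15 March 2023).
The standard-time date in Rasove Administrative Region, March 15, 2023, lies within the daylight-saving period (10 March – 23 October), so Rasove Administrative Region is on daylight time, UTC+10:45.
20:26 UTC + 10h45m = 07:11 Rasove Administrative Region (rolling into the next day, 15 March 2023).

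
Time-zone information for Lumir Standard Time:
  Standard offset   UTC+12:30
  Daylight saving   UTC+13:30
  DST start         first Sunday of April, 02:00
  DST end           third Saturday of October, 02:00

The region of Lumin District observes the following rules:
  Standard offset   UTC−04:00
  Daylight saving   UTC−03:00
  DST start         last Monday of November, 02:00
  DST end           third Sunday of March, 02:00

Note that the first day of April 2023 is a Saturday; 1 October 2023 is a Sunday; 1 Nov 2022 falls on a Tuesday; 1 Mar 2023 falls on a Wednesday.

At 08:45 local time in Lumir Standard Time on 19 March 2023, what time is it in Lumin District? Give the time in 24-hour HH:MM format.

17:15

1 April 2023 is a Saturday, so the first Sunday is April 2.
1 October 2023 is a Sunday, so the first Saturday is October 7 and the third is October 21.
19 March 2023 does not fall between 2 April and 21 October, so daylight saving is not in effect and Lumir Standard Time is at UTC+12:30.
08:45 Lumir Standard Time − 12h30m = 20:15 UTC (rolling into the previous day, 18 March 2023).
1 November 2022 is a Tuesday, so Mondays fall on 7, 14, 21, 28; the last is November 28.
1 March 2023 is a Wednesday, so the first Sunday is March 5 and the third is March 19.
At the standard offset (UTC−04:00), 20:15 UTC − 4h = 16:15 Lumin District standard time.
The standard-time date in Lumin District, 18 March 2023, falls between 28 November 2022 and 19 March 2023, so daylight saving is in effect and Lumin District is at UTC−03:00.
20:15 UTC − 3h = 17:15 Lumin District.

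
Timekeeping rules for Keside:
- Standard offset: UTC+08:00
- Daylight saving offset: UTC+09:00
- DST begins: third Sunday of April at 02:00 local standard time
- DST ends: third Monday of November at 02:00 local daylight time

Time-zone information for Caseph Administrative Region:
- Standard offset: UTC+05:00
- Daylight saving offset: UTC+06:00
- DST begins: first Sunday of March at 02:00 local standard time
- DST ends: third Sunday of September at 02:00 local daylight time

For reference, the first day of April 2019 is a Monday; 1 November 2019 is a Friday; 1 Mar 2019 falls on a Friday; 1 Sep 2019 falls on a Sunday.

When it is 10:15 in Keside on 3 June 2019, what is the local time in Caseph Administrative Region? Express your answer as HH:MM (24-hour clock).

07:15

1 April 2019 is a Monday, so the first Sunday is April 7 and the third is April 21.
1 November 2019 is a Friday, so the first Monday is November 4 and the third is November 18.
Daylight saving runs 21 April – 18 November; 3 June 2019 is inside that window, so Keside is at UTC+09:00.
10:15 Keside − 9h = 01:15 UTC.
1 March 2019 is a Friday, so the first Sunday is March 3.
1 September 2019 is a Sunday, so the first Sunday is September 1 and the third is September 15.
At the standard offset (UTC+05:00), 01:15 UTC + 5h = 06:15 Caseph Administrative Region standard time.
Daylight saving runs 3 March – 15 September; the standard-time date in Caseph Administrative Region, 3 June 2019, is inside that window, so Caseph Administrative Region is at UTC+06:00.
01:15 UTC + 6h = 07:15 Caseph Administrative Region.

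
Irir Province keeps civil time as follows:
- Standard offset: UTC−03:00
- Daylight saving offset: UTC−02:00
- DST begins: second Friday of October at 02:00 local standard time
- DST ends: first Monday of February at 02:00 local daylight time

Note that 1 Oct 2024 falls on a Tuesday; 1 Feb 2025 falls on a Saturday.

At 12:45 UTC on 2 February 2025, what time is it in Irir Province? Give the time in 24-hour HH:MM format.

1 October 2024 is a Tuesday, so the first Friday is October 4 and the second is October 11.
1 February 2025 is a Saturday, so the first Monday is February 3.
At the standard offset (UTC−03:00), 12:45 UTC − 3h = 09:45 Irir Province standard time.
Daylight saving runs 11 October 2024 – 3 February 2025; the standard-time date in Irir Province, 2 February 2025, is inside that window, so Irir Province is at UTC−02:00.
12:45 UTC − 2h = 10:45 local.

10:45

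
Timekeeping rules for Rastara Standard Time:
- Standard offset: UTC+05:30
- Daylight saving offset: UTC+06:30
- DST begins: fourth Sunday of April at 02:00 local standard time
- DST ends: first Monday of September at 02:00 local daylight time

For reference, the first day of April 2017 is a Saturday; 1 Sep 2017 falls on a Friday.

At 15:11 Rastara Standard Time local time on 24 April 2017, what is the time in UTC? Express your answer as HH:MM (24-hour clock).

08:41

1 April 2017 is a Saturday, so the first Sunday is April 2 and the fourth is April 23.
1 September 2017 is a Friday, so the first Monday is September 4.
Daylight saving runs 23 April – 4 September; 24 April 2017 is inside that window, so Rastara Standard Time is at UTC+06:30.
15:11 local − 6h30m = 08:41 UTC.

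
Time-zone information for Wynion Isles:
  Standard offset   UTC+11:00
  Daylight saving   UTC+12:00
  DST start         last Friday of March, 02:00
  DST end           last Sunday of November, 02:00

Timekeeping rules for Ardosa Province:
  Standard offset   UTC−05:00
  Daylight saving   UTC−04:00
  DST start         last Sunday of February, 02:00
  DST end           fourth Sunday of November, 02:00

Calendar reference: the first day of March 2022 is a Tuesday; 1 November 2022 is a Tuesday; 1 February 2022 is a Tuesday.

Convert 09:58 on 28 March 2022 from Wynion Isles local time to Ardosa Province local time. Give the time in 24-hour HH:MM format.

1 March 2022 is a Tuesday, so Fridays fall on 4, 11, 18, 25; the last is March 25.
1 November 2022 is a Tuesday, so Sundays fall on 6, 13, 20, 27; the last is November 27.
28 March 2022 lies within the daylight-saving period (25 March – 27 November), so Wynion Isles is on daylight time, UTC+12:00.
09:58 Wynion Isles − 12h = 21:58 UTC (rolling into the previous day, 27 March 2022).
1 February 2022 is a Tuesday, so Sundays fall on 6, 13, 20, 27; the last is February 27.
1 November 2022 is a Tuesday, so the first Sunday is November 6 and the fourth is November 27.
At the standard offset (UTC−05:00), 21:58 UTC − 5h = 16:58 Ardosa Province standard time.
Daylight saving runs 27 February – 27 November; the standard-time date in Ardosa Province, 27 March 2022, is inside that window, so Ardosa Province is at UTC−04:00.
21:58 UTC − 4h = 17:58 Ardosa Province.

17:58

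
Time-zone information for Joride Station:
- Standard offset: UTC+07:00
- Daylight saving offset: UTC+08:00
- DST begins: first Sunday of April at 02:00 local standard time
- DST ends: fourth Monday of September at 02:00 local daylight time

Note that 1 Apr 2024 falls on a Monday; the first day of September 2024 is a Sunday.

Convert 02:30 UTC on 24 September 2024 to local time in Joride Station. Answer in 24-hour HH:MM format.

09:30

1 April 2024 is a Monday, so the first Sunday is April 7.
1 September 2024 is a Sunday, so the first Monday is September 2 and the fourth is September 23.
At the standard offset (UTC+07:00), 02:30 UTC + 7h = 09:30 Joride Station standard time.
The standard-time date in Joride Station, 24 September 2024, is outside the daylight-saving period (7 April – 23 September), so Joride Station is on standard time, UTC+07:00.
02:30 UTC + 7h = 09:30 local.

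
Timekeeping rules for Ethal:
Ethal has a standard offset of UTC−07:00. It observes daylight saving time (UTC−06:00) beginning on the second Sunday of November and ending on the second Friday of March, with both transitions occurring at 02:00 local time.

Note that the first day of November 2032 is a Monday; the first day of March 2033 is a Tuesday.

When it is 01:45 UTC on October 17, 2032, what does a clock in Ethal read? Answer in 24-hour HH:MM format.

18:45

1 November 2032 is a Monday, so the first Sunday is November 7 and the second is November 14.
1 March 2033 is a Tuesday, so the first Friday is March 4 and the second is March 11.
At the standard offset (UTC−07:00), 01:45 UTC − 7h = 18:45 Ethal standard time (rolling into the previous day, 16 October 2032).
The standard-time date in Ethal, October 16, 2032, is outside the daylight-saving period (14 November 2032 – 11 March 2033), so Ethal is on standard time, UTC−07:00.
01:45 UTC − 7h = 18:45 local (rolling into the previous day, 16 October 2032).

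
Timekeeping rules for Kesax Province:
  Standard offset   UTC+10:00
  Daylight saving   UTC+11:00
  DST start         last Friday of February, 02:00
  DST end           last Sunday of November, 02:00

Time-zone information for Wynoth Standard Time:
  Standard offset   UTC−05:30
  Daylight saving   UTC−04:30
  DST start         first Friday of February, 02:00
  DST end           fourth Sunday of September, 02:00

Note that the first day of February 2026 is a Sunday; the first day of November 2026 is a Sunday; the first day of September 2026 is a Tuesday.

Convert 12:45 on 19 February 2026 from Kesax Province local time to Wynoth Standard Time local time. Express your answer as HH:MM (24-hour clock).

1 February 2026 is a Sunday, so Fridays fall on 6, 13, 20, 27; the last is February 27.
1 November 2026 is a Sunday, so Sundays fall on 1, 8, 15, 22, 29; the last is November 29.
19 February 2026 does not fall between 27 February and 29 November, so daylight saving is not in effect and Kesax Province is at UTC+10:00.
12:45 Kesax Province − 10h = 02:45 UTC.
1 February 2026 is a Sunday, so the first Friday is February 6.
1 September 2026 is a Tuesday, so the first Sunday is September 6 and the fourth is September 27.
At the standard offset (UTC−05:30), 02:45 UTC − 5h30m = 21:15 Wynoth Standard Time standard time (rolling into the previous day, 18 February 2026).
Daylight saving runs 6 February – 27 September; the standard-time date in Wynoth Standard Time, 18 February 2026, is inside that window, so Wynoth Standard Time is at UTC−04:30.
02:45 UTC − 4h30m = 22:15 Wynoth Standard Time (rolling into the previous day, 18 February 2026).

22:15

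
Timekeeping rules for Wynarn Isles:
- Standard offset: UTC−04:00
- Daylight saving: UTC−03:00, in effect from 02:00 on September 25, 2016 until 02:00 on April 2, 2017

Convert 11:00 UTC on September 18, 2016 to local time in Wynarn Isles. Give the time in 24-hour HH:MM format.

At the standard offset (UTC−04:00), 11:00 UTC − 4h = 07:00 Wynarn Isles standard time.
The standard-time date in Wynarn Isles, September 18, 2016, is outside the daylight-saving period (25 September 2016 – 2 April 2017), so Wynarn Isles is on standard time, UTC−04:00.
11:00 UTC − 4h = 07:00 local.

07:00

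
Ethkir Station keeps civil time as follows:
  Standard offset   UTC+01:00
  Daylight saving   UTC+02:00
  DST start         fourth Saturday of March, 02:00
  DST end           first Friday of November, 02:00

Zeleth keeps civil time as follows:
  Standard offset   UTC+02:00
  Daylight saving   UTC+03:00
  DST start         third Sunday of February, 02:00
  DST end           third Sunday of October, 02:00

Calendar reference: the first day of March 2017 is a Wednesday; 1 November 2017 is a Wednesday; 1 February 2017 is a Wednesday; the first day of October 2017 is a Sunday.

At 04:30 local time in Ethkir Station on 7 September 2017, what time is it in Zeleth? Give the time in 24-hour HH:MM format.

05:30

1 March 2017 is a Wednesday, so the first Saturday is March 4 and the fourth is March 25.
1 November 2017 is a Wednesday, so the first Friday is November 3.
7 September 2017 lies within the daylight-saving period (25 March – 3 November), so Ethkir Station is on daylight time, UTC+02:00.
04:30 Ethkir Station − 2h = 02:30 UTC.
1 February 2017 is a Wednesday, so the first Sunday is February 5 and the third is February 19.
1 October 2017 is a Sunday, so the first Sunday is October 1 and the third is October 15.
At the standard offset (UTC+02:00), 02:30 UTC + 2h = 04:30 Zeleth standard time.
The standard-time date in Zeleth, 7 September 2017, lies within the daylight-saving period (19 February – 15 October), so Zeleth is on daylight time, UTC+03:00.
02:30 UTC + 3h = 05:30 Zeleth.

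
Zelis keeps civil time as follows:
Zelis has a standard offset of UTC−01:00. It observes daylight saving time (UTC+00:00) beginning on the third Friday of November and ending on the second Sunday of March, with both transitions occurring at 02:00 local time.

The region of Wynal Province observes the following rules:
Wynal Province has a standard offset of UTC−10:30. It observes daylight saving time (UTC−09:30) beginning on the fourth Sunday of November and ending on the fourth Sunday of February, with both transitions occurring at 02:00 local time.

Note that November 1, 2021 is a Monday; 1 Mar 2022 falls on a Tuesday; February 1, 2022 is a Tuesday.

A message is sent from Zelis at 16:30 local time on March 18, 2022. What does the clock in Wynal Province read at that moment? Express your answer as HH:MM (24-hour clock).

1 November 2021 is a Monday, so the first Friday is November 5 and the third is November 19.
1 March 2022 is a Tuesday, so the first Sunday is March 6 and the second is March 13.
March 18, 2022 is outside the daylight-saving period (19 November 2021 – 13 March 2022), so Zelis is on standard time, UTC−01:00.
16:30 Zelis + 1h = 17:30 UTC.
1 November 2021 is a Monday, so the first Sunday is November 7 and the fourth is November 28.
1 February 2022 is a Tuesday, so the first Sunday is February 6 and the fourth is February 27.
At the standard offset (UTC−10:30), 17:30 UTC − 10h30m = 07:00 Wynal Province standard time.
Daylight saving runs 28 November 2021 – 27 February 2022; the standard-time date in Wynal Province, March 18, 2022, is outside that window, so Wynal Province is on standard time at UTC−10:30.
17:30 UTC − 10h30m = 07:00 Wynal Province.

07:00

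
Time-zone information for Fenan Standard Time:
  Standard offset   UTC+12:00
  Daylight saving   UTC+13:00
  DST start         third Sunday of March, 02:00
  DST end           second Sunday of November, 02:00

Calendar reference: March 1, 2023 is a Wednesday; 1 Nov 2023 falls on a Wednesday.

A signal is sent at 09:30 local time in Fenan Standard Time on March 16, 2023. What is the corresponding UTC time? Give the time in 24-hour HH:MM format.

1 March 2023 is a Wednesday, so the first Sunday is March 5 and the third is March 19.
1 November 2023 is a Wednesday, so the first Sunday is November 5 and the second is November 12.
March 16, 2023 is outside the daylight-saving period (19 March – 12 November), so Fenan Standard Time is on standard time, UTC+12:00.
09:30 local − 12h = 21:30 UTC (rolling into the previous day, 15 March 2023).

21:30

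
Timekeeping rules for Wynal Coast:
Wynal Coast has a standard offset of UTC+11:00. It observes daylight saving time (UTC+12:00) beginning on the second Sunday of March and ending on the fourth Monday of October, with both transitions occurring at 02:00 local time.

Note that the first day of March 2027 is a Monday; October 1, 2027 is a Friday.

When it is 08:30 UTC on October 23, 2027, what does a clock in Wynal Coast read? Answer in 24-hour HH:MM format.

1 March 2027 is a Monday, so the first Sunday is March 7 and the second is March 14.
1 October 2027 is a Friday, so the first Monday is October 4 and the fourth is October 25.
At the standard offset (UTC+11:00), 08:30 UTC + 11h = 19:30 Wynal Coast standard time.
The standard-time date in Wynal Coast, October 23, 2027, falls between 14 March and 25 October, so daylight saving is in effect and Wynal Coast is at UTC+12:00.
08:30 UTC + 12h = 20:30 local.

20:30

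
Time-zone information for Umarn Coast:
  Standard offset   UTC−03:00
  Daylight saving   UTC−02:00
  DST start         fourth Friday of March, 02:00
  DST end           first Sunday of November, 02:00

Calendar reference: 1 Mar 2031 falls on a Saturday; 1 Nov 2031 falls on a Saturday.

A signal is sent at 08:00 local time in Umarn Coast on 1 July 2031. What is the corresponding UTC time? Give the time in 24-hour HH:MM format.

10:00

1 March 2031 is a Saturday, so the first Friday is March 7 and the fourth is March 28.
1 November 2031 is a Saturday, so the first Sunday is November 2.
1 July 2031 falls between 28 March and 2 November, so daylight saving is in effect and Umarn Coast is at UTC−02:00.
08:00 local + 2h = 10:00 UTC.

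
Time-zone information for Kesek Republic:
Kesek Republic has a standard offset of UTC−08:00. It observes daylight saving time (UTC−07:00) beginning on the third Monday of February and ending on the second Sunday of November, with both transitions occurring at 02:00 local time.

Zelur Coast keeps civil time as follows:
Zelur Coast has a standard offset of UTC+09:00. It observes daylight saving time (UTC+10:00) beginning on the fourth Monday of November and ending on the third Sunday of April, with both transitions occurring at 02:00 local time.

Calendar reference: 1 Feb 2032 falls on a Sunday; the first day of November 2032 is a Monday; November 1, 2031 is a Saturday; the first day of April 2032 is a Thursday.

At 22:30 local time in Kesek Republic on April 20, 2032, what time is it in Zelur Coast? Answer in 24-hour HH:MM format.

14:30

1 February 2032 is a Sunday, so the first Monday is February 2 and the third is February 16.
1 November 2032 is a Monday, so the first Sunday is November 7 and the second is November 14.
Daylight saving runs 16 February – 14 November; April 20, 2032 is inside that window, so Kesek Republic is at UTC−07:00.
22:30 Kesek Republic + 7h = 05:30 UTC (rolling into the next day, 21 April 2032).
1 November 2031 is a Saturday, so the first Monday is November 3 and the fourth is November 24.
1 April 2032 is a Thursday, so the first Sunday is April 4 and the third is April 18.
At the standard offset (UTC+09:00), 05:30 UTC + 9h = 14:30 Zelur Coast standard time.
Daylight saving runs 24 November 2031 – 18 April 2032; the standard-time date in Zelur Coast, April 21, 2032, is outside that window, so Zelur Coast is on standard time at UTC+09:00.
05:30 UTC + 9h = 14:30 Zelur Coast.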